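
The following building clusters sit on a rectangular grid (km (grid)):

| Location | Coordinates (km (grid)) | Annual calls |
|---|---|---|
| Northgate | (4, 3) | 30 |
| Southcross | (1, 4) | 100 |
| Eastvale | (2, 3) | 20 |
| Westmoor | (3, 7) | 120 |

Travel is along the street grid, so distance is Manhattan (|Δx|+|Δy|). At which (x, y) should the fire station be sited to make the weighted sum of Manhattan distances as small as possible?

(3, 4)

Manhattan distance separates: Σwᵢ(|x−xᵢ|+|y−yᵢ|) = Σwᵢ|x−xᵢ| + Σwᵢ|y−yᵢ|, so x and y are optimised independently as 1-D weighted medians.
Total weight W = 270; half = 135.
x-coordinate, sorted with cumulative weight:
  x=1 (Southcross, w=100) cum 100
  x=2 (Eastvale, w=20) cum 120
  x=3 (Westmoor, w=120) cum 240  ← median
  x=4 (Northgate, w=30) cum 270
⇒ x* = 3
y-coordinate, sorted with cumulative weight:
  y=3 (Northgate, w=30) cum 30
  y=3 (Eastvale, w=20) cum 50
  y=4 (Southcross, w=100) cum 150  ← median
  y=7 (Westmoor, w=120) cum 270
⇒ y* = 4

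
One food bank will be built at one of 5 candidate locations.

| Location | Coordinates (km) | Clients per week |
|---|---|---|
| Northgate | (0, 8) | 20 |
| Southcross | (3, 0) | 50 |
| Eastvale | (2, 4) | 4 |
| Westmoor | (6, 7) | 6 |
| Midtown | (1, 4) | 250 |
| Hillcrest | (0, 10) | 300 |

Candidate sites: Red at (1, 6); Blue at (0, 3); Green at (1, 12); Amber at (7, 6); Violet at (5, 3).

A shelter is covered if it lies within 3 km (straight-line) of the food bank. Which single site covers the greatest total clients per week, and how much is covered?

Coverage radius r = 3 km; a point is covered iff (Δx)²+(Δy)² ≤ 3² = 9.
  Red (1, 6): covers {Northgate, Eastvale, Midtown} → 274
  Blue (0, 3): covers {Eastvale, Midtown} → 254
  Green (1, 12): covers {Hillcrest} → 300
  Amber (7, 6): covers {Westmoor} → 6
  Violet (5, 3): covers {none} → 0
Maximum coverage at Green: 300 clients per week.

Green, covering 300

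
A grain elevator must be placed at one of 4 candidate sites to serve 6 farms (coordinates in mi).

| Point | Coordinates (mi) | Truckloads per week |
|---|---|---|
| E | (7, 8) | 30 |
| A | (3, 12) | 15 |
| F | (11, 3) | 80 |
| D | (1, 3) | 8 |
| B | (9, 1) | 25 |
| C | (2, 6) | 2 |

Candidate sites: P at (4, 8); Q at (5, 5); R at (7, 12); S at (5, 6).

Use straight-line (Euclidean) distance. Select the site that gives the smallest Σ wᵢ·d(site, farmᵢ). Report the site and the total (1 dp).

Total weighted distance at each candidate:
  P (4, 8): total = 1107.4
  Q (5, 5): total = 906.9
  R (7, 12): total = 1349.6
  S (5, 6): total = 922.5
Minimum is at Q with total 906.9 mi.

Q, total 906.9 mi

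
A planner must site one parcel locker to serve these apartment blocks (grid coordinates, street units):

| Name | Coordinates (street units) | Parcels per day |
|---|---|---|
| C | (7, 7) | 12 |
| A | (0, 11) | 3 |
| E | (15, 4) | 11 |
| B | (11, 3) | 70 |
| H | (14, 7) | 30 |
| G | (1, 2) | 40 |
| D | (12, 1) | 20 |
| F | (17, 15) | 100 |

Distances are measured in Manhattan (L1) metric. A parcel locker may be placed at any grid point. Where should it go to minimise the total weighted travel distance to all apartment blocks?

Manhattan distance separates: Σwᵢ(|x−xᵢ|+|y−yᵢ|) = Σwᵢ|x−xᵢ| + Σwᵢ|y−yᵢ|, so x and y are optimised independently as 1-D weighted medians.
Total weight W = 286; half = 143.
x-coordinate, sorted with cumulative weight:
  x=0 (A, w=3) cum 3
  x=1 (G, w=40) cum 43
  x=7 (C, w=12) cum 55
  x=11 (B, w=70) cum 125
  x=12 (D, w=20) cum 145  ← median
  x=14 (H, w=30) cum 175
  x=15 (E, w=11) cum 186
  x=17 (F, w=100) cum 286
⇒ x* = 12
y-coordinate, sorted with cumulative weight:
  y=1 (D, w=20) cum 20
  y=2 (G, w=40) cum 60
  y=3 (B, w=70) cum 130
  y=4 (E, w=11) cum 141
  y=7 (C, w=12) cum 153  ← median
  y=7 (H, w=30) cum 183
  y=11 (A, w=3) cum 186
  y=15 (F, w=100) cum 286
⇒ y* = 7

(12, 7)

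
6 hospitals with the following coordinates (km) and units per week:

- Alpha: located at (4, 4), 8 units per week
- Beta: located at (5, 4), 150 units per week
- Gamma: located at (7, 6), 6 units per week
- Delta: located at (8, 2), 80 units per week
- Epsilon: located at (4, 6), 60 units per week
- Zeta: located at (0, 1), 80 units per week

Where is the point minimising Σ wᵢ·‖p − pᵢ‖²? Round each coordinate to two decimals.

(4.44, 3.30)

The minimiser of Σwᵢ‖p−pᵢ‖² is the weighted centroid p* = (Σwᵢpᵢ)/(Σwᵢ).
Σwᵢ = 384.
Σwᵢxᵢ = 8·4 + 150·5 + 6·7 + 80·8 + 60·4 + 80·0 = 1704.
Σwᵢyᵢ = 8·4 + 150·4 + 6·6 + 80·2 + 60·6 + 80·1 = 1268.
x* = 1704/384 = 4.44, y* = 1268/384 = 3.30.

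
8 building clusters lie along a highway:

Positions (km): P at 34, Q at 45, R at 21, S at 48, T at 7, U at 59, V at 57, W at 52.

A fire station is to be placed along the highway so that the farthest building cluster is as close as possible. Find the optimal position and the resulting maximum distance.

location 33, max distance 26

The 1-center on a line is the midpoint of the two extreme points: leftmost at 7, rightmost at 59.
Optimal location = (7 + 59)/2 = 33; maximum distance = (59 − 7)/2 = 26.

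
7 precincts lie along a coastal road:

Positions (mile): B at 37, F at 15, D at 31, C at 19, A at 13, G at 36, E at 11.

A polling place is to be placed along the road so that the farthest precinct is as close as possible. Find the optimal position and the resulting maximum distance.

location 24, max distance 13

The 1-center on a line is the midpoint of the two extreme points: leftmost at 11, rightmost at 37.
Optimal location = (11 + 37)/2 = 24; maximum distance = (37 − 11)/2 = 13.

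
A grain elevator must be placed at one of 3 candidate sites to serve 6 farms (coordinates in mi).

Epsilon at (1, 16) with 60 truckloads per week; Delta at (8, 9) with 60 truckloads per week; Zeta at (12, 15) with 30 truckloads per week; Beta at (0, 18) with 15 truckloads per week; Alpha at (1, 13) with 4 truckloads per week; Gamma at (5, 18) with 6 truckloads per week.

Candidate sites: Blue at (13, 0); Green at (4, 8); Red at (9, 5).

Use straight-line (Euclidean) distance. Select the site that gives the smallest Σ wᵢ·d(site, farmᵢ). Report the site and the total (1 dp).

Total weighted distance at each candidate:
  Blue (13, 0): total = 2790.7
  Green (4, 8): total = 1324.1
  Red (9, 5): total = 1740.7
Minimum is at Green with total 1324.1 mi.

Green, total 1324.1 mi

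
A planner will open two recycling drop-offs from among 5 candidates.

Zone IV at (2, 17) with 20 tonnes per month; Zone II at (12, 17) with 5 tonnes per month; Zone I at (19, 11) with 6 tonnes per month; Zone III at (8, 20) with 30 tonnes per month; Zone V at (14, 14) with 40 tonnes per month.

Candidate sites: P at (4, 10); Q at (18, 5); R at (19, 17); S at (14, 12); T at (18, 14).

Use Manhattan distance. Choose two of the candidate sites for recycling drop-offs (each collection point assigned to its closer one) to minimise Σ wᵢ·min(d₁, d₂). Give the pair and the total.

{P, S}, total 751

Evaluate every pair (each demand assigned to the nearer of the two):
  {P, S}: total = 751
  {P, T}: total = 829
  {S, T}: total = 899
  {Q, S}: total = 911
  {R, S}: total = 911
  {R, T}: total = 979
  {P, R}: total = 991
  {Q, T}: total = 1089
  {Q, R}: total = 1151
  {P, Q}: total = 1237
Best pair: {P, S} with total 751.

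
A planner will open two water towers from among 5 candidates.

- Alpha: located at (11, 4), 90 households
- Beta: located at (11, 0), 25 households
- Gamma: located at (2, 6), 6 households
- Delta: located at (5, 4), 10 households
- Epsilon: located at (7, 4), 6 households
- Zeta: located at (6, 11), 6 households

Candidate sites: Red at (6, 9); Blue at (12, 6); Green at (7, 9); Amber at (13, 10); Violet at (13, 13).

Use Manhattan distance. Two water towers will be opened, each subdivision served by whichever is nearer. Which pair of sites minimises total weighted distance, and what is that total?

Evaluate every pair (each demand assigned to the nearer of the two):
  {Red, Blue}: total = 595
  {Blue, Green}: total = 611
  {Blue, Amber}: total = 685
  {Blue, Violet}: total = 691
  {Red, Amber}: total = 1170
  {Green, Amber}: total = 1186
  {Red, Green}: total = 1279
  {Green, Violet}: total = 1301
  {Amber, Violet}: total = 1370
  {Red, Violet}: total = 1400
Best pair: {Red, Blue} with total 595.

{Red, Blue}, total 595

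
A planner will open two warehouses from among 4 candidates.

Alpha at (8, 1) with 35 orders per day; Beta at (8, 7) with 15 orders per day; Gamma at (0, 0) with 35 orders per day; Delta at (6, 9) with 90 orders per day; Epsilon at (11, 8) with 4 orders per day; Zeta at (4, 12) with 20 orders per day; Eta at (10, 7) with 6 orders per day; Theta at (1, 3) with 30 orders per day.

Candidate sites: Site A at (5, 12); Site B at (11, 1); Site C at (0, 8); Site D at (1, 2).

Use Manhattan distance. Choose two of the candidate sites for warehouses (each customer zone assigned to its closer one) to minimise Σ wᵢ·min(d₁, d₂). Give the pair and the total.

Evaluate every pair (each demand assigned to the nearer of the two):
  {Site A, Site D}: total = 1015
  {Site C, Site D}: total = 1450
  {Site A, Site B}: total = 1455
  {Site A, Site C}: total = 1550
  {Site B, Site C}: total = 1560
  {Site B, Site D}: total = 1785
Best pair: {Site A, Site D} with total 1015.

{Site A, Site D}, total 1015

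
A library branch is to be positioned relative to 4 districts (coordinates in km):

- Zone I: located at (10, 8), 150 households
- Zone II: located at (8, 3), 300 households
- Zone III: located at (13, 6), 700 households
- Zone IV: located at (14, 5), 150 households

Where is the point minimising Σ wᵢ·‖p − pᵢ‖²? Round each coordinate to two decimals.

(11.62, 5.42)

The minimiser of Σwᵢ‖p−pᵢ‖² is the weighted centroid p* = (Σwᵢpᵢ)/(Σwᵢ).
Σwᵢ = 1300.
Σwᵢxᵢ = 150·10 + 300·8 + 700·13 + 150·14 = 15100.
Σwᵢyᵢ = 150·8 + 300·3 + 700·6 + 150·5 = 7050.
x* = 15100/1300 = 11.62, y* = 7050/1300 = 5.42.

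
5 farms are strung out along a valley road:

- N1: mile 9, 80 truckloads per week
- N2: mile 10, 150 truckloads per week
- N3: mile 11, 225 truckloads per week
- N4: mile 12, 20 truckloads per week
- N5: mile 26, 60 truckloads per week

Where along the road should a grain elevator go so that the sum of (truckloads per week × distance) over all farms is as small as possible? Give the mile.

For a sum of weighted absolute distances on a line, the optimum is the weighted median (not the mean). Total weight W = 535; half-weight = 267.5.
Sort by position and accumulate weight:
  mile 9 (N1, w=80) → cum 80
  mile 10 (N2, w=150) → cum 230
  mile 11 (N3, w=225) → cum 455  ≥ 267.5 → median here
  mile 12 (N4, w=20) → cum 475
  mile 26 (N5, w=60) → cum 535
Optimal location: mile 11.

x = 11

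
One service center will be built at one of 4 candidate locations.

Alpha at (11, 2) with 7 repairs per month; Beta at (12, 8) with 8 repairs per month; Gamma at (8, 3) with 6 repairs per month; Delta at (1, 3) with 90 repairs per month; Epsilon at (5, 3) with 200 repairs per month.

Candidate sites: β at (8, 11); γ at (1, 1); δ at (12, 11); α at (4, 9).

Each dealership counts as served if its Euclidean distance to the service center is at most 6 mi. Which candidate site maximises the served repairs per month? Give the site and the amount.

γ, covering 290

Coverage radius r = 6 mi; a point is covered iff (Δx)²+(Δy)² ≤ 6² = 36.
  β (8, 11): covers {Beta} → 8
  γ (1, 1): covers {Delta, Epsilon} → 290
  δ (12, 11): covers {Beta} → 8
  α (4, 9): covers {none} → 0
Maximum coverage at γ: 290 repairs per month.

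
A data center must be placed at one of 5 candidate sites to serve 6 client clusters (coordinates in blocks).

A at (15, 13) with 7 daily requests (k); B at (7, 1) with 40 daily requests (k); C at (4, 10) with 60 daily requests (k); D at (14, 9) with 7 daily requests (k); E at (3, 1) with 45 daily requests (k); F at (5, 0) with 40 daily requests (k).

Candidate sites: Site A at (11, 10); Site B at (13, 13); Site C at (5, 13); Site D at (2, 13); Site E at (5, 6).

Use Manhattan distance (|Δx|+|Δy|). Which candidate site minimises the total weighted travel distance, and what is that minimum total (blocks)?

Total weighted distance at each candidate:
  Site A (11, 10): total = 2422
  Site B (13, 13): total = 3319
  Site C (5, 13): total = 2111
  Site D (2, 13): total = 2408
  Site E (5, 6): total = 1338
Minimum is at Site E with total 1338 blocks.

Site E, total 1338 blocks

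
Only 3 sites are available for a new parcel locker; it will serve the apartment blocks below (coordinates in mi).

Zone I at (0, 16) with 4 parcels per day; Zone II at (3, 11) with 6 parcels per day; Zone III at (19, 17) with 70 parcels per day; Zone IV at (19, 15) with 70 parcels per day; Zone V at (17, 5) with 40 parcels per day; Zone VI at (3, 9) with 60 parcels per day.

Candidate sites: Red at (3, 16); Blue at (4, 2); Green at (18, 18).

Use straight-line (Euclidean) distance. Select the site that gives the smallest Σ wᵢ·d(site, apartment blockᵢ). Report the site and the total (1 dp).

Total weighted distance at each candidate:
  Red (3, 16): total = 3418.6
  Blue (4, 2): total = 3944.9
  Green (18, 18): total = 2063.2
Minimum is at Green with total 2063.2 mi.

Green, total 2063.2 mi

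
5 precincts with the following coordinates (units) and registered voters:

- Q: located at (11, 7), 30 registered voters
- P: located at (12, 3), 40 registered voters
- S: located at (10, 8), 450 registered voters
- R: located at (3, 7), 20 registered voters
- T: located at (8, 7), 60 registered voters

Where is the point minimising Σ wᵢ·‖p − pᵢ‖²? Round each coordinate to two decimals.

(9.75, 7.48)

The minimiser of Σwᵢ‖p−pᵢ‖² is the weighted centroid p* = (Σwᵢpᵢ)/(Σwᵢ).
Σwᵢ = 600.
Σwᵢxᵢ = 30·11 + 40·12 + 450·10 + 20·3 + 60·8 = 5850.
Σwᵢyᵢ = 30·7 + 40·3 + 450·8 + 20·7 + 60·7 = 4490.
x* = 5850/600 = 9.75, y* = 4490/600 = 7.48.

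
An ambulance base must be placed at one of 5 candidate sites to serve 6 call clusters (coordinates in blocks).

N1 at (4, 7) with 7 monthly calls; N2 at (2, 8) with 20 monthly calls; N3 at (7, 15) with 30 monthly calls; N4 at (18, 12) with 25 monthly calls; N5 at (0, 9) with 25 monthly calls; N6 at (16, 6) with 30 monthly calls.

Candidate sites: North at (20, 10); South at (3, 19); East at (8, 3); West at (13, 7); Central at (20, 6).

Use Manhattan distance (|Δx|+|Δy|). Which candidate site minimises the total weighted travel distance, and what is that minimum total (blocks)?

Total weighted distance at each candidate:
  North (20, 10): total = 1938
  South (3, 19): total = 2226
  East (8, 3): total = 1821
  West (13, 7): total = 1468
  Central (20, 6): total = 2074
Minimum is at West with total 1468 blocks.

West, total 1468 blocks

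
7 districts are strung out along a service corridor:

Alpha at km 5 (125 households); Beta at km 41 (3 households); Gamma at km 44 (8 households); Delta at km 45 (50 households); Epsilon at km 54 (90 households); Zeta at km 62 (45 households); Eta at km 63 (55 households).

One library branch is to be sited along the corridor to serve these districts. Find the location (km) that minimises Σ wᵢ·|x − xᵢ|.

For a sum of weighted absolute distances on a line, the optimum is the weighted median (not the mean). Total weight W = 376; half-weight = 188.
Sort by position and accumulate weight:
  km 5 (Alpha, w=125) → cum 125
  km 41 (Beta, w=3) → cum 128
  km 44 (Gamma, w=8) → cum 136
  km 45 (Delta, w=50) → cum 186
  km 54 (Epsilon, w=90) → cum 276  ≥ 188 → median here
  km 62 (Zeta, w=45) → cum 321
  km 63 (Eta, w=55) → cum 376
Optimal location: km 54.

x = 54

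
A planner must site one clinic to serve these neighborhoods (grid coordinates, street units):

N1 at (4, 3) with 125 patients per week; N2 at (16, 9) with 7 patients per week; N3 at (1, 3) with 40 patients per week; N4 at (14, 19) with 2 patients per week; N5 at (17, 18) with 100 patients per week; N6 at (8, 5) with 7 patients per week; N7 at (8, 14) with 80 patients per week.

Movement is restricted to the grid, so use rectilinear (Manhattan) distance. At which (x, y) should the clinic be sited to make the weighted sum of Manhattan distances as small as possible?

(8, 14)

Manhattan distance separates: Σwᵢ(|x−xᵢ|+|y−yᵢ|) = Σwᵢ|x−xᵢ| + Σwᵢ|y−yᵢ|, so x and y are optimised independently as 1-D weighted medians.
Total weight W = 361; half = 180.5.
x-coordinate, sorted with cumulative weight:
  x=1 (N3, w=40) cum 40
  x=4 (N1, w=125) cum 165
  x=8 (N6, w=7) cum 172
  x=8 (N7, w=80) cum 252  ← median
  x=14 (N4, w=2) cum 254
  x=16 (N2, w=7) cum 261
  x=17 (N5, w=100) cum 361
⇒ x* = 8
y-coordinate, sorted with cumulative weight:
  y=3 (N1, w=125) cum 125
  y=3 (N3, w=40) cum 165
  y=5 (N6, w=7) cum 172
  y=9 (N2, w=7) cum 179
  y=14 (N7, w=80) cum 259  ← median
  y=18 (N5, w=100) cum 359
  y=19 (N4, w=2) cum 361
⇒ y* = 14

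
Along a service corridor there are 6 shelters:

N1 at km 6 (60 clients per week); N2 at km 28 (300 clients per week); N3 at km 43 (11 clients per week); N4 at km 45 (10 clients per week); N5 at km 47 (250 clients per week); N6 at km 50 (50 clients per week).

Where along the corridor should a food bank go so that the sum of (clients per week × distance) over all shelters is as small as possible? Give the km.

For a sum of weighted absolute distances on a line, the optimum is the weighted median (not the mean). Total weight W = 681; half-weight = 340.5.
Sort by position and accumulate weight:
  km 6 (N1, w=60) → cum 60
  km 28 (N2, w=300) → cum 360  ≥ 340.5 → median here
  km 43 (N3, w=11) → cum 371
  km 45 (N4, w=10) → cum 381
  km 47 (N5, w=250) → cum 631
  km 50 (N6, w=50) → cum 681
Optimal location: km 28.

x = 28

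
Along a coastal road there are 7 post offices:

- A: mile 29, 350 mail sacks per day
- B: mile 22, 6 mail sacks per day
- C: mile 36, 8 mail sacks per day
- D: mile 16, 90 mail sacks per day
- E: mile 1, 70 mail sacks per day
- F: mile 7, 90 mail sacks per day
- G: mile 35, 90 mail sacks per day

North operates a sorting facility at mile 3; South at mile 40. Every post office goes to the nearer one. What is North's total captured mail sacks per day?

The indifferent point is the midpoint (3+40)/2 = 21.5; post offices left of it (closer to North at 3) go to North, those right go to South.
  E at 1 (w=70) → North
  F at 7 (w=90) → North
  D at 16 (w=90) → North
  B at 22 (w=6) → South
  A at 29 (w=350) → South
  G at 35 (w=90) → South
  C at 36 (w=8) → South
North captures 250; South captures 454.

250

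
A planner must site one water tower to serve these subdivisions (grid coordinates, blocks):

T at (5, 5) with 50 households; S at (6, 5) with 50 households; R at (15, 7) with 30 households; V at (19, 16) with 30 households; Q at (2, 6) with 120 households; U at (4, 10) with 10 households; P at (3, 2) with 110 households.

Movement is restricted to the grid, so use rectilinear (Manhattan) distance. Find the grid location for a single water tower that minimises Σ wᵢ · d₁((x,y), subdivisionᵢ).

(3, 5)

Manhattan distance separates: Σwᵢ(|x−xᵢ|+|y−yᵢ|) = Σwᵢ|x−xᵢ| + Σwᵢ|y−yᵢ|, so x and y are optimised independently as 1-D weighted medians.
Total weight W = 400; half = 200.
x-coordinate, sorted with cumulative weight:
  x=2 (Q, w=120) cum 120
  x=3 (P, w=110) cum 230  ← median
  x=4 (U, w=10) cum 240
  x=5 (T, w=50) cum 290
  x=6 (S, w=50) cum 340
  x=15 (R, w=30) cum 370
  x=19 (V, w=30) cum 400
⇒ x* = 3
y-coordinate, sorted with cumulative weight:
  y=2 (P, w=110) cum 110
  y=5 (T, w=50) cum 160
  y=5 (S, w=50) cum 210  ← median
  y=6 (Q, w=120) cum 330
  y=7 (R, w=30) cum 360
  y=10 (U, w=10) cum 370
  y=16 (V, w=30) cum 400
⇒ y* = 5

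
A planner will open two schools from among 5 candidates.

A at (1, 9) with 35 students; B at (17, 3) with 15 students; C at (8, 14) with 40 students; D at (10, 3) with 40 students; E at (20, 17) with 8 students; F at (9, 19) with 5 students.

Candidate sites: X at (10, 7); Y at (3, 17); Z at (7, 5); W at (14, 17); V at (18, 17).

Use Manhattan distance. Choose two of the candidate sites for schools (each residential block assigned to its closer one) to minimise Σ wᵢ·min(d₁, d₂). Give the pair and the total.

{X, V}, total 1141

Evaluate every pair (each demand assigned to the nearer of the two):
  {X, V}: total = 1141
  {X, W}: total = 1153
  {X, Y}: total = 1171
  {Z, W}: total = 1173
  {Z, V}: total = 1201
  {Y, Z}: total = 1226
  {X, Z}: total = 1260
  {Y, W}: total = 1728
  {Y, V}: total = 1791
  {W, V}: total = 2091
Best pair: {X, V} with total 1141.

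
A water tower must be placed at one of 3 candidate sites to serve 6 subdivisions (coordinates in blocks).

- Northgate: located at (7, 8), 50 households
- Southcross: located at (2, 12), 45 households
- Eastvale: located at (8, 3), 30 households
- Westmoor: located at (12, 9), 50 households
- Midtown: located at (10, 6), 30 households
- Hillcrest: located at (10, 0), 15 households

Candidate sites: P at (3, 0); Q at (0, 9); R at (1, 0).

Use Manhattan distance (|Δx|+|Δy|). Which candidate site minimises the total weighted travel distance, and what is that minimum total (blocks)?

Total weighted distance at each candidate:
  P (3, 0): total = 2820
  Q (0, 9): total = 2320
  R (1, 0): total = 3170
Minimum is at Q with total 2320 blocks.

Q, total 2320 blocks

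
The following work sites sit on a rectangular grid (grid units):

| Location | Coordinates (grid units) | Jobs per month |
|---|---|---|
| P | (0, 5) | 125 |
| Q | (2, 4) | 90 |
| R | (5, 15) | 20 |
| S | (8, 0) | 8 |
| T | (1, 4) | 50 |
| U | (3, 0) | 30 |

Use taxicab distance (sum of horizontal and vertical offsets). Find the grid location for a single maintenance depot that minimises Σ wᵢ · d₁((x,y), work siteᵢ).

Manhattan distance separates: Σwᵢ(|x−xᵢ|+|y−yᵢ|) = Σwᵢ|x−xᵢ| + Σwᵢ|y−yᵢ|, so x and y are optimised independently as 1-D weighted medians.
Total weight W = 323; half = 161.5.
x-coordinate, sorted with cumulative weight:
  x=0 (P, w=125) cum 125
  x=1 (T, w=50) cum 175  ← median
  x=2 (Q, w=90) cum 265
  x=3 (U, w=30) cum 295
  x=5 (R, w=20) cum 315
  x=8 (S, w=8) cum 323
⇒ x* = 1
y-coordinate, sorted with cumulative weight:
  y=0 (S, w=8) cum 8
  y=0 (U, w=30) cum 38
  y=4 (Q, w=90) cum 128
  y=4 (T, w=50) cum 178  ← median
  y=5 (P, w=125) cum 303
  y=15 (R, w=20) cum 323
⇒ y* = 4

(1, 4)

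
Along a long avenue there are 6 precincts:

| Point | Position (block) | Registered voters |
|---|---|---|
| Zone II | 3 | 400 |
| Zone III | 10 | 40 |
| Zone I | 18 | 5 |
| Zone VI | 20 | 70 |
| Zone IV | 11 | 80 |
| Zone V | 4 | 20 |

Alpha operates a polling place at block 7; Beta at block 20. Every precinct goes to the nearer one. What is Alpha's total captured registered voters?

The indifferent point is the midpoint (7+20)/2 = 13.5; precincts left of it (closer to Alpha at 7) go to Alpha, those right go to Beta.
  Zone II at 3 (w=400) → Alpha
  Zone V at 4 (w=20) → Alpha
  Zone III at 10 (w=40) → Alpha
  Zone IV at 11 (w=80) → Alpha
  Zone I at 18 (w=5) → Beta
  Zone VI at 20 (w=70) → Beta
Alpha captures 540; Beta captures 75.

540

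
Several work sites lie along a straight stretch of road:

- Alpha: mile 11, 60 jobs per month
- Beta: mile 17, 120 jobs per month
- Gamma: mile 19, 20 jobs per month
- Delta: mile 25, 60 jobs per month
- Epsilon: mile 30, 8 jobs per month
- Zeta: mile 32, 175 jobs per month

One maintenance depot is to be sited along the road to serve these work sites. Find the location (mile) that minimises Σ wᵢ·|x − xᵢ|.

For a sum of weighted absolute distances on a line, the optimum is the weighted median (not the mean). Total weight W = 443; half-weight = 221.5.
Sort by position and accumulate weight:
  mile 11 (Alpha, w=60) → cum 60
  mile 17 (Beta, w=120) → cum 180
  mile 19 (Gamma, w=20) → cum 200
  mile 25 (Delta, w=60) → cum 260  ≥ 221.5 → median here
  mile 30 (Epsilon, w=8) → cum 268
  mile 32 (Zeta, w=175) → cum 443
Optimal location: mile 25.

x = 25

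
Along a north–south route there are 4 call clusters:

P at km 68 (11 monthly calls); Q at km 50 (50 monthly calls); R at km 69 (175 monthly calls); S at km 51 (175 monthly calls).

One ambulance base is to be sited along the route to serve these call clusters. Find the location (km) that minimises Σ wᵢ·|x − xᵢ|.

For a sum of weighted absolute distances on a line, the optimum is the weighted median (not the mean). Total weight W = 411; half-weight = 205.5.
Sort by position and accumulate weight:
  km 50 (Q, w=50) → cum 50
  km 51 (S, w=175) → cum 225  ≥ 205.5 → median here
  km 68 (P, w=11) → cum 236
  km 69 (R, w=175) → cum 411
Optimal location: km 51.

x = 51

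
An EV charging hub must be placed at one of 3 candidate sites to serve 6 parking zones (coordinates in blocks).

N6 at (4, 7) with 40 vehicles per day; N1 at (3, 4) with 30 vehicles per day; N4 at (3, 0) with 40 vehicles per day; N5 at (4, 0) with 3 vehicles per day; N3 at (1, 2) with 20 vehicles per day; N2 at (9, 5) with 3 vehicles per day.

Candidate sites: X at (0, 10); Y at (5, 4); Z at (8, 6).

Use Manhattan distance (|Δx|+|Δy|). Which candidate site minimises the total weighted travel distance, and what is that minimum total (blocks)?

Y, total 610 blocks

Total weighted distance at each candidate:
  X (0, 10): total = 1334
  Y (5, 4): total = 610
  Z (8, 6): total = 1106
Minimum is at Y with total 610 blocks.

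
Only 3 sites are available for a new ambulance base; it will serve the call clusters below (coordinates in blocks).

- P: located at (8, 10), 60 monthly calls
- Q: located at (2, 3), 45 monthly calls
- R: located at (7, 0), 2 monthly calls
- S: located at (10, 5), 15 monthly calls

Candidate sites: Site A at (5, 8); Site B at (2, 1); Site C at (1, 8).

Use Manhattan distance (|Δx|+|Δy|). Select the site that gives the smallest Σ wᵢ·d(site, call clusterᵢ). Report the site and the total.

Site A, total 800 blocks

Total weighted distance at each candidate:
  Site A (5, 8): total = 800
  Site B (2, 1): total = 1182
  Site C (1, 8): total = 1018
Minimum is at Site A with total 800 blocks.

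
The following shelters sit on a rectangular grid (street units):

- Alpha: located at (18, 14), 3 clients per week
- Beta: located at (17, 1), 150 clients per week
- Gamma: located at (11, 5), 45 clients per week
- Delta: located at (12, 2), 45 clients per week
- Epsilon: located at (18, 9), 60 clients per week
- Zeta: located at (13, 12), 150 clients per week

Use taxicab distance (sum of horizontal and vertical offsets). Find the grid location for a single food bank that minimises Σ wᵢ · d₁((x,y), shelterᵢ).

(13, 5)

Manhattan distance separates: Σwᵢ(|x−xᵢ|+|y−yᵢ|) = Σwᵢ|x−xᵢ| + Σwᵢ|y−yᵢ|, so x and y are optimised independently as 1-D weighted medians.
Total weight W = 453; half = 226.5.
x-coordinate, sorted with cumulative weight:
  x=11 (Gamma, w=45) cum 45
  x=12 (Delta, w=45) cum 90
  x=13 (Zeta, w=150) cum 240  ← median
  x=17 (Beta, w=150) cum 390
  x=18 (Alpha, w=3) cum 393
  x=18 (Epsilon, w=60) cum 453
⇒ x* = 13
y-coordinate, sorted with cumulative weight:
  y=1 (Beta, w=150) cum 150
  y=2 (Delta, w=45) cum 195
  y=5 (Gamma, w=45) cum 240  ← median
  y=9 (Epsilon, w=60) cum 300
  y=12 (Zeta, w=150) cum 450
  y=14 (Alpha, w=3) cum 453
⇒ y* = 5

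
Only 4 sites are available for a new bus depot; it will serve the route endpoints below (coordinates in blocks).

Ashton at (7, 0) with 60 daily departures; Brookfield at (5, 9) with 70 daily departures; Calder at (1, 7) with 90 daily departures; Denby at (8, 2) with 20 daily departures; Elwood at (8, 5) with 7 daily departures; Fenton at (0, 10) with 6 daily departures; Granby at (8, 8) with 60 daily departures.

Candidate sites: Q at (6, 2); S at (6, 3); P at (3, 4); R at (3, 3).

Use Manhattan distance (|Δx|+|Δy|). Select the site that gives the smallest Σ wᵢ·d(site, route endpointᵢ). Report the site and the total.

S, total 2126 blocks

Total weighted distance at each candidate:
  Q (6, 2): total = 2279
  S (6, 3): total = 2126
  P (3, 4): total = 2196
  R (3, 3): total = 2349
Minimum is at S with total 2126 blocks.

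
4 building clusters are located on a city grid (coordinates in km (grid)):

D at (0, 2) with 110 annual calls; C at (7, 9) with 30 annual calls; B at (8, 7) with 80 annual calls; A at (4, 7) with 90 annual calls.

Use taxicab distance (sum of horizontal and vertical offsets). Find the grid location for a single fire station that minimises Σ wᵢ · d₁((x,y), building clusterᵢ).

(4, 7)

Manhattan distance separates: Σwᵢ(|x−xᵢ|+|y−yᵢ|) = Σwᵢ|x−xᵢ| + Σwᵢ|y−yᵢ|, so x and y are optimised independently as 1-D weighted medians.
Total weight W = 310; half = 155.
x-coordinate, sorted with cumulative weight:
  x=0 (D, w=110) cum 110
  x=4 (A, w=90) cum 200  ← median
  x=7 (C, w=30) cum 230
  x=8 (B, w=80) cum 310
⇒ x* = 4
y-coordinate, sorted with cumulative weight:
  y=2 (D, w=110) cum 110
  y=7 (B, w=80) cum 190  ← median
  y=7 (A, w=90) cum 280
  y=9 (C, w=30) cum 310
⇒ y* = 7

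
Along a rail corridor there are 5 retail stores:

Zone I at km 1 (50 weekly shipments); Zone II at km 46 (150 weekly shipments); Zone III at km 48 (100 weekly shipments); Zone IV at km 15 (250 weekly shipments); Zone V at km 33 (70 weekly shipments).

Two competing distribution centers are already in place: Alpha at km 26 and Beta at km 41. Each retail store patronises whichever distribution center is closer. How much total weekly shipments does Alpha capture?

The indifferent point is the midpoint (26+41)/2 = 33.5; retail stores left of it (closer to Alpha at 26) go to Alpha, those right go to Beta.
  Zone I at 1 (w=50) → Alpha
  Zone IV at 15 (w=250) → Alpha
  Zone V at 33 (w=70) → Alpha
  Zone II at 46 (w=150) → Beta
  Zone III at 48 (w=100) → Beta
Alpha captures 370; Beta captures 250.

370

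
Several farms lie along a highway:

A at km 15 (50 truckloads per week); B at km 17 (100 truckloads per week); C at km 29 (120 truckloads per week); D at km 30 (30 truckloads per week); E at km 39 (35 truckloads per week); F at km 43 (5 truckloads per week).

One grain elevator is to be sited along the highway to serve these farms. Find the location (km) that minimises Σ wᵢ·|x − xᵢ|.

x = 29

For a sum of weighted absolute distances on a line, the optimum is the weighted median (not the mean). Total weight W = 340; half-weight = 170.
Sort by position and accumulate weight:
  km 15 (A, w=50) → cum 50
  km 17 (B, w=100) → cum 150
  km 29 (C, w=120) → cum 270  ≥ 170 → median here
  km 30 (D, w=30) → cum 300
  km 39 (E, w=35) → cum 335
  km 43 (F, w=5) → cum 340
Optimal location: km 29.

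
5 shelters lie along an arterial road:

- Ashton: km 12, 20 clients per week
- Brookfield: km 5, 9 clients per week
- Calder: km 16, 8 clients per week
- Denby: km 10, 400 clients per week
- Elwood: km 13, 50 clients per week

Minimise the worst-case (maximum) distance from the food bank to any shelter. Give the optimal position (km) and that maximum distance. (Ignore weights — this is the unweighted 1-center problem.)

The 1-center on a line is the midpoint of the two extreme points: leftmost at 5, rightmost at 16.
Optimal location = (5 + 16)/2 = 10.5; maximum distance = (16 − 5)/2 = 5.5.

location 10.5, max distance 5.5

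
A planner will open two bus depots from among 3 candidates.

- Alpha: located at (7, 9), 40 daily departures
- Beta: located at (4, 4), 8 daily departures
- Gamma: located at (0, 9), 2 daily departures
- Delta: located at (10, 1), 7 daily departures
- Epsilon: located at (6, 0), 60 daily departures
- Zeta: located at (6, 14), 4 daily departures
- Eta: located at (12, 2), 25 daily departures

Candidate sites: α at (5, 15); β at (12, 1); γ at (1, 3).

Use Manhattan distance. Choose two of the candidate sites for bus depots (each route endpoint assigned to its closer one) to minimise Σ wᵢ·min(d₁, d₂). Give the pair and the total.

Evaluate every pair (each demand assigned to the nearer of the two):
  {α, β}: total = 897
  {β, γ}: total = 1049
  {α, γ}: total = 1231
Best pair: {α, β} with total 897.

{α, β}, total 897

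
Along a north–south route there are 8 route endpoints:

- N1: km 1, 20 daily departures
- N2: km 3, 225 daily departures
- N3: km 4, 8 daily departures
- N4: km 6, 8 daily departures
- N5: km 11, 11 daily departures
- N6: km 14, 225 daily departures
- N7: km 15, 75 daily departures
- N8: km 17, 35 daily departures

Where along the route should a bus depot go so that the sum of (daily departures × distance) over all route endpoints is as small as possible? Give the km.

x = 14

For a sum of weighted absolute distances on a line, the optimum is the weighted median (not the mean). Total weight W = 607; half-weight = 303.5.
Sort by position and accumulate weight:
  km 1 (N1, w=20) → cum 20
  km 3 (N2, w=225) → cum 245
  km 4 (N3, w=8) → cum 253
  km 6 (N4, w=8) → cum 261
  km 11 (N5, w=11) → cum 272
  km 14 (N6, w=225) → cum 497  ≥ 303.5 → median here
  km 15 (N7, w=75) → cum 572
  km 17 (N8, w=35) → cum 607
Optimal location: km 14.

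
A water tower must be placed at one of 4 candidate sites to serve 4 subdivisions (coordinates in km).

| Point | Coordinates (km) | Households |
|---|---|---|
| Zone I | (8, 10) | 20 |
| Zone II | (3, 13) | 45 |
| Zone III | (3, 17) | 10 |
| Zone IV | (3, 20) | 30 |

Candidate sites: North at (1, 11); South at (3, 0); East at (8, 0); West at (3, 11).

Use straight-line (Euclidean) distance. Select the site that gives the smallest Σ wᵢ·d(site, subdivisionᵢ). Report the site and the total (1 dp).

Total weighted distance at each candidate:
  North (1, 11): total = 608.5
  South (3, 0): total = 1578.6
  East (8, 0): total = 1622.4
  West (3, 11): total = 522.0
Minimum is at West with total 522.0 km.

West, total 522.0 km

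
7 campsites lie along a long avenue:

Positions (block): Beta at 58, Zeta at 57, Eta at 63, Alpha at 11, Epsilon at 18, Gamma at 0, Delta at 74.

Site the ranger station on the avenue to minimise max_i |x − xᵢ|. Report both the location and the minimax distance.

location 37, max distance 37

The 1-center on a line is the midpoint of the two extreme points: leftmost at 0, rightmost at 74.
Optimal location = (0 + 74)/2 = 37; maximum distance = (74 − 0)/2 = 37.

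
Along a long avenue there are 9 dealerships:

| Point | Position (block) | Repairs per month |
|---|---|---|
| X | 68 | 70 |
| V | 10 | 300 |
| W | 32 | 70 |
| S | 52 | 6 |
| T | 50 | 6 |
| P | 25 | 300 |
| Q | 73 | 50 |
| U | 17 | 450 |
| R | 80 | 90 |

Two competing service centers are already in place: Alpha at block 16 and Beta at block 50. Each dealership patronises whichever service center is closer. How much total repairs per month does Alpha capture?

1120

The indifferent point is the midpoint (16+50)/2 = 33; dealerships left of it (closer to Alpha at 16) go to Alpha, those right go to Beta.
  V at 10 (w=300) → Alpha
  U at 17 (w=450) → Alpha
  P at 25 (w=300) → Alpha
  W at 32 (w=70) → Alpha
  T at 50 (w=6) → Beta
  S at 52 (w=6) → Beta
  X at 68 (w=70) → Beta
  Q at 73 (w=50) → Beta
  R at 80 (w=90) → Beta
Alpha captures 1120; Beta captures 222.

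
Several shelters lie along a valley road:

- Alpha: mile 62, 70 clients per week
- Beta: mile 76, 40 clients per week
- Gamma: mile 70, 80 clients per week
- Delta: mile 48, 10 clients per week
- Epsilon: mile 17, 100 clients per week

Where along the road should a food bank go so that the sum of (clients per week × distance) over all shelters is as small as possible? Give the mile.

x = 62

For a sum of weighted absolute distances on a line, the optimum is the weighted median (not the mean). Total weight W = 300; half-weight = 150.
Sort by position and accumulate weight:
  mile 17 (Epsilon, w=100) → cum 100
  mile 48 (Delta, w=10) → cum 110
  mile 62 (Alpha, w=70) → cum 180  ≥ 150 → median here
  mile 70 (Gamma, w=80) → cum 260
  mile 76 (Beta, w=40) → cum 300
Optimal location: mile 62.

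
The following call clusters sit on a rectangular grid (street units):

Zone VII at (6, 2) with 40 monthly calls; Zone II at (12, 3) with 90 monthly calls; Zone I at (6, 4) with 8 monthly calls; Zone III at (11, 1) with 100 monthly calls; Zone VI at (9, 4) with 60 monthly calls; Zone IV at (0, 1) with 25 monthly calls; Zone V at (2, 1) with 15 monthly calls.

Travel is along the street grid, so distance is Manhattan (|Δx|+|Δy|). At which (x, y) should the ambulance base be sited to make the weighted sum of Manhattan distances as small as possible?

(11, 2)

Manhattan distance separates: Σwᵢ(|x−xᵢ|+|y−yᵢ|) = Σwᵢ|x−xᵢ| + Σwᵢ|y−yᵢ|, so x and y are optimised independently as 1-D weighted medians.
Total weight W = 338; half = 169.
x-coordinate, sorted with cumulative weight:
  x=0 (Zone IV, w=25) cum 25
  x=2 (Zone V, w=15) cum 40
  x=6 (Zone VII, w=40) cum 80
  x=6 (Zone I, w=8) cum 88
  x=9 (Zone VI, w=60) cum 148
  x=11 (Zone III, w=100) cum 248  ← median
  x=12 (Zone II, w=90) cum 338
⇒ x* = 11
y-coordinate, sorted with cumulative weight:
  y=1 (Zone III, w=100) cum 100
  y=1 (Zone IV, w=25) cum 125
  y=1 (Zone V, w=15) cum 140
  y=2 (Zone VII, w=40) cum 180  ← median
  y=3 (Zone II, w=90) cum 270
  y=4 (Zone I, w=8) cum 278
  y=4 (Zone VI, w=60) cum 338
⇒ y* = 2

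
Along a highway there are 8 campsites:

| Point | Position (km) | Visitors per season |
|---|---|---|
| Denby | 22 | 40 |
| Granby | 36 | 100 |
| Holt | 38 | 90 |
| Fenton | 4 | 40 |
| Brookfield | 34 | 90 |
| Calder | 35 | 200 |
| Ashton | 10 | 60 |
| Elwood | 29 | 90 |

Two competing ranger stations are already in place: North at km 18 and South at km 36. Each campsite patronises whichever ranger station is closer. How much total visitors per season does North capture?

140

The indifferent point is the midpoint (18+36)/2 = 27; campsites left of it (closer to North at 18) go to North, those right go to South.
  Fenton at 4 (w=40) → North
  Ashton at 10 (w=60) → North
  Denby at 22 (w=40) → North
  Elwood at 29 (w=90) → South
  Brookfield at 34 (w=90) → South
  Calder at 35 (w=200) → South
  Granby at 36 (w=100) → South
  Holt at 38 (w=90) → South
North captures 140; South captures 570.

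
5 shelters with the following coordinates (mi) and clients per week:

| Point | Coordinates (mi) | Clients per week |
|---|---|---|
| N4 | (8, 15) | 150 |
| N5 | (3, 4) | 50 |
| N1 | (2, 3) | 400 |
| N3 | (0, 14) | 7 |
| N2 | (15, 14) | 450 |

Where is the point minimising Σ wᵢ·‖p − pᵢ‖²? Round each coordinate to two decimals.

The minimiser of Σwᵢ‖p−pᵢ‖² is the weighted centroid p* = (Σwᵢpᵢ)/(Σwᵢ).
Σwᵢ = 1057.
Σwᵢxᵢ = 150·8 + 50·3 + 400·2 + 7·0 + 450·15 = 8900.
Σwᵢyᵢ = 150·15 + 50·4 + 400·3 + 7·14 + 450·14 = 10048.
x* = 8900/1057 = 8.42, y* = 10048/1057 = 9.51.

(8.42, 9.51)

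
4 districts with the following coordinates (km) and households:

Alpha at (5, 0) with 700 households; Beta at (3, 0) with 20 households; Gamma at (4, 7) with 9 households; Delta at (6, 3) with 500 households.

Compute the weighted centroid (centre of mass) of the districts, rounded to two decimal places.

The minimiser of Σwᵢ‖p−pᵢ‖² is the weighted centroid p* = (Σwᵢpᵢ)/(Σwᵢ).
Σwᵢ = 1229.
Σwᵢxᵢ = 700·5 + 20·3 + 9·4 + 500·6 = 6596.
Σwᵢyᵢ = 700·0 + 20·0 + 9·7 + 500·3 = 1563.
x* = 6596/1229 = 5.37, y* = 1563/1229 = 1.27.

(5.37, 1.27)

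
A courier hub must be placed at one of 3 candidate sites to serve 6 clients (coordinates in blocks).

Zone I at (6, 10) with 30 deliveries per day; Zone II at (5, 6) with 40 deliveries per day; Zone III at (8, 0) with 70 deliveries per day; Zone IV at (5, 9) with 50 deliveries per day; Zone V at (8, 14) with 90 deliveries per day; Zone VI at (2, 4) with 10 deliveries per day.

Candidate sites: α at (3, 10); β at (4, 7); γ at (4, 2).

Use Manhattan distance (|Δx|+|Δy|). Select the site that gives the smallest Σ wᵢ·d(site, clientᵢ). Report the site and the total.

β, total 2190 blocks

Total weighted distance at each candidate:
  α (3, 10): total = 2410
  β (4, 7): total = 2190
  γ (4, 2): total = 2800
Minimum is at β with total 2190 blocks.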